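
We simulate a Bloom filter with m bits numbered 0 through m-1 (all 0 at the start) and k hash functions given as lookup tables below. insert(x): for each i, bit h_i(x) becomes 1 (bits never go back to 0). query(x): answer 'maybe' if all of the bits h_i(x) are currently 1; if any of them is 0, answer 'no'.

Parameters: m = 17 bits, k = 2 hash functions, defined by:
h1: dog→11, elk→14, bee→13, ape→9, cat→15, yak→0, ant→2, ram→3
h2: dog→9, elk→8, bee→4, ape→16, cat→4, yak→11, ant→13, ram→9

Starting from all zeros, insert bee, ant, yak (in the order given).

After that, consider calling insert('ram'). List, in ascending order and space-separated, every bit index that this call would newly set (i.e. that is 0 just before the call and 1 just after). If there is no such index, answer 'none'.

Start: bits=00000000000000000
After insert 'bee': sets bits 4 13 -> bits=00001000000001000
After insert 'ant': sets bits 2 13 -> bits=00101000000001000
After insert 'yak': sets bits 0 11 -> bits=10101000000101000
insert 'ram' would touch bits 3 9; currently bit3=0, bit9=0
Bits that are 0 among those (would change 0->1): 3 9

Answer: 3 9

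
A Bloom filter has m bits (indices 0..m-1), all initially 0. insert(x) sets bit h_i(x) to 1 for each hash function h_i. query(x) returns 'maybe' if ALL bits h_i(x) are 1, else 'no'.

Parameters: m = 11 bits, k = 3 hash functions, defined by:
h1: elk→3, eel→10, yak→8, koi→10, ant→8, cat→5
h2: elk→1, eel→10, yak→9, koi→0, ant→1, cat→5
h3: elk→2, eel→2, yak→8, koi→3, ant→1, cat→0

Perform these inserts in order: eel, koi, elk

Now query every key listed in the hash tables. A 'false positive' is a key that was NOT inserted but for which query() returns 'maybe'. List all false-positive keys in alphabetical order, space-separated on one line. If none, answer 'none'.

Answer: none

Derivation:
Start: bits=00000000000
After insert 'eel': sets bits 2 10 -> bits=00100000001
After insert 'koi': sets bits 0 3 10 -> bits=10110000001
After insert 'elk': sets bits 1 2 3 -> bits=11110000001
Not inserted: ant cat yak — query each against bits=11110000001:
query ant: checks bit1=1, bit8=0 (has a 0) -> no => not a false positive
query cat: checks bit0=1, bit5=0 (has a 0) -> no => not a false positive
query yak: checks bit8=0, bit9=0 (has a 0) -> no => not a false positive
False positives (alphabetical): none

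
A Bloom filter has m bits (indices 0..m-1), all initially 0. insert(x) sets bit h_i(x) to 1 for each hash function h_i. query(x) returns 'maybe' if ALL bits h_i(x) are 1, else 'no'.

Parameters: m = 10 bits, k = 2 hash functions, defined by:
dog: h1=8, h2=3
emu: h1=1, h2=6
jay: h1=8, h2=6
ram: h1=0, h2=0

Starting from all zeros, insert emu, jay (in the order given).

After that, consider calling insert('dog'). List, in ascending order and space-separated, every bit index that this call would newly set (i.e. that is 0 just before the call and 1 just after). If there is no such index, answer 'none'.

Answer: 3

Derivation:
Start: bits=0000000000
After insert 'emu': sets bits 1 6 -> bits=0100001000
After insert 'jay': sets bits 6 8 -> bits=0100001010
insert 'dog' would touch bits 3 8; currently bit3=0, bit8=1
Bits that are 0 among those (would change 0->1): 3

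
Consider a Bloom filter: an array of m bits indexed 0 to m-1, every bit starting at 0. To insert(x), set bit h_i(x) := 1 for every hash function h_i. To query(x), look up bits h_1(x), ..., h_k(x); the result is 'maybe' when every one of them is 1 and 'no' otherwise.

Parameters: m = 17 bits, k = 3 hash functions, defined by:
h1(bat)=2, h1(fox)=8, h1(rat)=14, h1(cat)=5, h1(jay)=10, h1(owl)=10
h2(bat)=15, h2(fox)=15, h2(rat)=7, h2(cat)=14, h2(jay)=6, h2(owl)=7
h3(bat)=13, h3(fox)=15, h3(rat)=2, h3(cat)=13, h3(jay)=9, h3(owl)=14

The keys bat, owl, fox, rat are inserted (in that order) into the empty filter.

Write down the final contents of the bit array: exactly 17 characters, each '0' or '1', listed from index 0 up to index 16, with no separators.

Start: bits=00000000000000000
After insert 'bat': sets bits 2 13 15 -> bits=00100000000001010
After insert 'owl': sets bits 7 10 14 -> bits=00100001001001110
After insert 'fox': sets bits 8 15 -> bits=00100001101001110
After insert 'rat': sets bits 2 7 14 -> bits=00100001101001110

Answer: 00100001101001110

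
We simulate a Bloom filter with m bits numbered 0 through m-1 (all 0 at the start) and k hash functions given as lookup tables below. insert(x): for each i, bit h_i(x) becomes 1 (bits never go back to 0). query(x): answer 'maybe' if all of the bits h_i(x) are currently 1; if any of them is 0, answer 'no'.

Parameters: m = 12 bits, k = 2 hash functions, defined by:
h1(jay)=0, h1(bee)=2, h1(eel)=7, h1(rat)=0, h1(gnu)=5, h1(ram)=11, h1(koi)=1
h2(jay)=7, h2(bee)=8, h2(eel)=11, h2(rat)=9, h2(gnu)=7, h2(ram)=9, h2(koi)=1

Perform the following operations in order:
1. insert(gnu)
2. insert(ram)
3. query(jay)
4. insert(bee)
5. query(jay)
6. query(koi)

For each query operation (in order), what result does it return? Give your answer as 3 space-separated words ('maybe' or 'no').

Start: bits=000000000000
Op 1: insert gnu -> sets bits 5 7 -> bits=000001010000
Op 2: insert ram -> sets bits 9 11 -> bits=000001010101
Op 3: query jay -> checks bit0=0, bit7=1 (has a 0) -> no
Op 4: insert bee -> sets bits 2 8 -> bits=001001011101
Op 5: query jay -> checks bit0=0, bit7=1 (has a 0) -> no
Op 6: query koi -> checks bit1=0 (has a 0) -> no
Query results in order: no no no

Answer: no no no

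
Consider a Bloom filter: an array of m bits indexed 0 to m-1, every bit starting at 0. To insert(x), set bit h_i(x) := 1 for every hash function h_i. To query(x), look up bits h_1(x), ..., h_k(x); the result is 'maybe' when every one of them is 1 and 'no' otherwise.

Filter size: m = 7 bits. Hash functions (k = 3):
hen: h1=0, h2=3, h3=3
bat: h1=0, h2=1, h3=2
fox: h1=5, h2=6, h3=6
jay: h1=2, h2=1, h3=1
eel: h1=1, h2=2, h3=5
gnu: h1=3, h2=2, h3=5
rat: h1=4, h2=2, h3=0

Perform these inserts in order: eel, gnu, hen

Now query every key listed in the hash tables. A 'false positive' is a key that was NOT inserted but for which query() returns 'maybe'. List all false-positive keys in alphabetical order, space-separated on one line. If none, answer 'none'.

Answer: bat jay

Derivation:
Start: bits=0000000
After insert 'eel': sets bits 1 2 5 -> bits=0110010
After insert 'gnu': sets bits 2 3 5 -> bits=0111010
After insert 'hen': sets bits 0 3 -> bits=1111010
Not inserted: bat fox jay rat — query each against bits=1111010:
query bat: checks bit0=1, bit1=1, bit2=1 (all 1) -> maybe => FALSE POSITIVE
query fox: checks bit5=1, bit6=0 (has a 0) -> no => not a false positive
query jay: checks bit1=1, bit2=1 (all 1) -> maybe => FALSE POSITIVE
query rat: checks bit0=1, bit2=1, bit4=0 (has a 0) -> no => not a false positive
False positives (alphabetical): bat jay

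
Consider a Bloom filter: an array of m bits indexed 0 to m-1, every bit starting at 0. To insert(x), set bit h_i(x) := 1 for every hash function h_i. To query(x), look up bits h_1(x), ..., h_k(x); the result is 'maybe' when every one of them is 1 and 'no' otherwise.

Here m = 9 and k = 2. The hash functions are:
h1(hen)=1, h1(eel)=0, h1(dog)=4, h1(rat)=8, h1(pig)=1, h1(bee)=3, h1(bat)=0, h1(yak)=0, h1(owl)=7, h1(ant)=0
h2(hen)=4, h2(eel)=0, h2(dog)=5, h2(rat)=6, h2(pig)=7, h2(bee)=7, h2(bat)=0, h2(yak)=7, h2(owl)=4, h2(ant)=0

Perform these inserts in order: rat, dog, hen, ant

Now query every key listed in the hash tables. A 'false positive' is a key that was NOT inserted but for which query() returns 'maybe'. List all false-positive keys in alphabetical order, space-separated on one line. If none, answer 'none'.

Start: bits=000000000
After insert 'rat': sets bits 6 8 -> bits=000000101
After insert 'dog': sets bits 4 5 -> bits=000011101
After insert 'hen': sets bits 1 4 -> bits=010011101
After insert 'ant': sets bits 0 -> bits=110011101
Not inserted: bat bee eel owl pig yak — query each against bits=110011101:
query bat: checks bit0=1 (all 1) -> maybe => FALSE POSITIVE
query bee: checks bit3=0, bit7=0 (has a 0) -> no => not a false positive
query eel: checks bit0=1 (all 1) -> maybe => FALSE POSITIVE
query owl: checks bit4=1, bit7=0 (has a 0) -> no => not a false positive
query pig: checks bit1=1, bit7=0 (has a 0) -> no => not a false positive
query yak: checks bit0=1, bit7=0 (has a 0) -> no => not a false positive
False positives (alphabetical): bat eel

Answer: bat eel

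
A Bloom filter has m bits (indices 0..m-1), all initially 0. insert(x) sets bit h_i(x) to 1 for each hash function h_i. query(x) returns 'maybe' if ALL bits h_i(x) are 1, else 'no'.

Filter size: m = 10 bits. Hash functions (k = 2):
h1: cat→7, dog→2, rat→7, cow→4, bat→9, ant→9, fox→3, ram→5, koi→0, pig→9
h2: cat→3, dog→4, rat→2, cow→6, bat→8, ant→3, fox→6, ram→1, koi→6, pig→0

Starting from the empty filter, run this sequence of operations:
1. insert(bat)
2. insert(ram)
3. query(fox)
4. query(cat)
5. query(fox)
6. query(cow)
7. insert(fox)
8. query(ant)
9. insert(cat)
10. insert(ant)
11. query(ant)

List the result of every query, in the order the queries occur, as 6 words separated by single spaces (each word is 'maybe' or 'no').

Start: bits=0000000000
Op 1: insert bat -> sets bits 8 9 -> bits=0000000011
Op 2: insert ram -> sets bits 1 5 -> bits=0100010011
Op 3: query fox -> checks bit3=0, bit6=0 (has a 0) -> no
Op 4: query cat -> checks bit3=0, bit7=0 (has a 0) -> no
Op 5: query fox -> checks bit3=0, bit6=0 (has a 0) -> no
Op 6: query cow -> checks bit4=0, bit6=0 (has a 0) -> no
Op 7: insert fox -> sets bits 3 6 -> bits=0101011011
Op 8: query ant -> checks bit3=1, bit9=1 (all 1) -> maybe
Op 9: insert cat -> sets bits 3 7 -> bits=0101011111
Op 10: insert ant -> sets bits 3 9 -> bits=0101011111
Op 11: query ant -> checks bit3=1, bit9=1 (all 1) -> maybe
Query results in order: no no no no maybe maybe

Answer: no no no no maybe maybe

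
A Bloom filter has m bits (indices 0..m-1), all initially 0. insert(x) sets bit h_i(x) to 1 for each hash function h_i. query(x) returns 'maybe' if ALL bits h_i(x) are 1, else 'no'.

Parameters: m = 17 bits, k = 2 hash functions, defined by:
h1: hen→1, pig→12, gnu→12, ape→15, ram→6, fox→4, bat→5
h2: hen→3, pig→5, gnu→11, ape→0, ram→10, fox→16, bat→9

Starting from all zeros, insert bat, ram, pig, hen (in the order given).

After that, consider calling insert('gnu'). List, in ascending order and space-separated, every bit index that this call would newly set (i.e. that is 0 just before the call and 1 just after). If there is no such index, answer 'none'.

Start: bits=00000000000000000
After insert 'bat': sets bits 5 9 -> bits=00000100010000000
After insert 'ram': sets bits 6 10 -> bits=00000110011000000
After insert 'pig': sets bits 5 12 -> bits=00000110011010000
After insert 'hen': sets bits 1 3 -> bits=01010110011010000
insert 'gnu' would touch bits 11 12; currently bit11=0, bit12=1
Bits that are 0 among those (would change 0->1): 11

Answer: 11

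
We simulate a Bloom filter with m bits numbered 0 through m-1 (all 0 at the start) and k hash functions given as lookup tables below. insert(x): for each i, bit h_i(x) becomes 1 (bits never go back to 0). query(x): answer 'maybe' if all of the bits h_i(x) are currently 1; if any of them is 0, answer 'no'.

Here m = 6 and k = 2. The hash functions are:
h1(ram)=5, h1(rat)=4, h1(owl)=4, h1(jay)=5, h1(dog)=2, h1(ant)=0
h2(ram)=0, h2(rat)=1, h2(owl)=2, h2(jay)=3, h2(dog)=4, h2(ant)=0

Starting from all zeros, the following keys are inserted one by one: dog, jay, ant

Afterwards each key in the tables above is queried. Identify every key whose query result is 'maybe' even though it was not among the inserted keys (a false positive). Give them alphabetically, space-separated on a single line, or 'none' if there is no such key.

Answer: owl ram

Derivation:
Start: bits=000000
After insert 'dog': sets bits 2 4 -> bits=001010
After insert 'jay': sets bits 3 5 -> bits=001111
After insert 'ant': sets bits 0 -> bits=101111
Not inserted: owl ram rat — query each against bits=101111:
query owl: checks bit2=1, bit4=1 (all 1) -> maybe => FALSE POSITIVE
query ram: checks bit0=1, bit5=1 (all 1) -> maybe => FALSE POSITIVE
query rat: checks bit1=0, bit4=1 (has a 0) -> no => not a false positive
False positives (alphabetical): owl ram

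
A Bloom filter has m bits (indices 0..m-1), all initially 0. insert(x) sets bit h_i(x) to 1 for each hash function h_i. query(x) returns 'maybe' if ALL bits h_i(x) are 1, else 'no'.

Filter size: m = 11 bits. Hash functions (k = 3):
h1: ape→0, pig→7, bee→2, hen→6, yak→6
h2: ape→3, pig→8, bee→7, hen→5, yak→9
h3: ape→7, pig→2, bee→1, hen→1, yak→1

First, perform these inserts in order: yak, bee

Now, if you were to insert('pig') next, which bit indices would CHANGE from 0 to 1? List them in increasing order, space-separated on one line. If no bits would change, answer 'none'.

Answer: 8

Derivation:
Start: bits=00000000000
After insert 'yak': sets bits 1 6 9 -> bits=01000010010
After insert 'bee': sets bits 1 2 7 -> bits=01100011010
insert 'pig' would touch bits 2 7 8; currently bit2=1, bit7=1, bit8=0
Bits that are 0 among those (would change 0->1): 8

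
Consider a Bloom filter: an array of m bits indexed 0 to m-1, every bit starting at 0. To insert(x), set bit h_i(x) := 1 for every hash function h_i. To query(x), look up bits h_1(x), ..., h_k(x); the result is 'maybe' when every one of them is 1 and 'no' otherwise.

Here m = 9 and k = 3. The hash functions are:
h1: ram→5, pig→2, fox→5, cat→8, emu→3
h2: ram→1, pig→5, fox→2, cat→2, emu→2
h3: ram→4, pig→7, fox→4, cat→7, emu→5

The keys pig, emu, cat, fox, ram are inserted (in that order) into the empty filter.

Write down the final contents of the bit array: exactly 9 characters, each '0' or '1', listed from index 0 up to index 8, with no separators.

Start: bits=000000000
After insert 'pig': sets bits 2 5 7 -> bits=001001010
After insert 'emu': sets bits 2 3 5 -> bits=001101010
After insert 'cat': sets bits 2 7 8 -> bits=001101011
After insert 'fox': sets bits 2 4 5 -> bits=001111011
After insert 'ram': sets bits 1 4 5 -> bits=011111011

Answer: 011111011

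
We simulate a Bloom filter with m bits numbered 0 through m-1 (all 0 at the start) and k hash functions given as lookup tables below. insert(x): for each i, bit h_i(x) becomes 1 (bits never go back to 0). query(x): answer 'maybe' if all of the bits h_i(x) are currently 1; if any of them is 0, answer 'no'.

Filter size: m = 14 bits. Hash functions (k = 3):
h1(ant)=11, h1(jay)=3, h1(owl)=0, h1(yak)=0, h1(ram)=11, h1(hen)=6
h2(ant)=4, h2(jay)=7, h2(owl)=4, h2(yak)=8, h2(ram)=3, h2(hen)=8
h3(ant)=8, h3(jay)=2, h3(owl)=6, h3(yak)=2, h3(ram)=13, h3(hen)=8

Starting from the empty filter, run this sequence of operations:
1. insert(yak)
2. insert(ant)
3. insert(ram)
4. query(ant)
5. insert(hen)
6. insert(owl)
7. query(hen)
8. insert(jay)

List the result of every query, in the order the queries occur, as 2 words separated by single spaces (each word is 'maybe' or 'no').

Start: bits=00000000000000
Op 1: insert yak -> sets bits 0 2 8 -> bits=10100000100000
Op 2: insert ant -> sets bits 4 8 11 -> bits=10101000100100
Op 3: insert ram -> sets bits 3 11 13 -> bits=10111000100101
Op 4: query ant -> checks bit4=1, bit8=1, bit11=1 (all 1) -> maybe
Op 5: insert hen -> sets bits 6 8 -> bits=10111010100101
Op 6: insert owl -> sets bits 0 4 6 -> bits=10111010100101
Op 7: query hen -> checks bit6=1, bit8=1 (all 1) -> maybe
Op 8: insert jay -> sets bits 2 3 7 -> bits=10111011100101
Query results in order: maybe maybe

Answer: maybe maybe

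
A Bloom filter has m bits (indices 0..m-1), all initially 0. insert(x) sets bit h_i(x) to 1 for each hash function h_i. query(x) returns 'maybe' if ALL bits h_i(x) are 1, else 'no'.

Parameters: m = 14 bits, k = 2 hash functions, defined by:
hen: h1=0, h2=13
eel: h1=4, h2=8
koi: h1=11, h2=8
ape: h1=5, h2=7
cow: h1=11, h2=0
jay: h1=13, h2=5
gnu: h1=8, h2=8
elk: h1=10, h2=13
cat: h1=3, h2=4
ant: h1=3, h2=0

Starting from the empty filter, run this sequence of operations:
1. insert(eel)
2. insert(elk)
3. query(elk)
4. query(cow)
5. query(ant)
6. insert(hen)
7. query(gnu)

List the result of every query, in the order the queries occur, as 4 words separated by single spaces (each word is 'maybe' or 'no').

Start: bits=00000000000000
Op 1: insert eel -> sets bits 4 8 -> bits=00001000100000
Op 2: insert elk -> sets bits 10 13 -> bits=00001000101001
Op 3: query elk -> checks bit10=1, bit13=1 (all 1) -> maybe
Op 4: query cow -> checks bit0=0, bit11=0 (has a 0) -> no
Op 5: query ant -> checks bit0=0, bit3=0 (has a 0) -> no
Op 6: insert hen -> sets bits 0 13 -> bits=10001000101001
Op 7: query gnu -> checks bit8=1 (all 1) -> maybe
Query results in order: maybe no no maybe

Answer: maybe no no maybe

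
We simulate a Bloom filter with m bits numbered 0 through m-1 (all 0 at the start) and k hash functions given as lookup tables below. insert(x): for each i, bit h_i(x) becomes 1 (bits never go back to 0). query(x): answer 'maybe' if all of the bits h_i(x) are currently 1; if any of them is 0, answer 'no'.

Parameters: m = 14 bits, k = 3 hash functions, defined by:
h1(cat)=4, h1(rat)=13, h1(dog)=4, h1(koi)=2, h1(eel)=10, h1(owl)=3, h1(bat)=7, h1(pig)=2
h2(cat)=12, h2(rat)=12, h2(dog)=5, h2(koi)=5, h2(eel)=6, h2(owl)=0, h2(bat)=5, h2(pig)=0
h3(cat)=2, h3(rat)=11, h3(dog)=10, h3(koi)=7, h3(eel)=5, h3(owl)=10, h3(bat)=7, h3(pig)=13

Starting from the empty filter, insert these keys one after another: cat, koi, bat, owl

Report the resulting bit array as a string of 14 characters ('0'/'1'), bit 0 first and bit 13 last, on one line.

Start: bits=00000000000000
After insert 'cat': sets bits 2 4 12 -> bits=00101000000010
After insert 'koi': sets bits 2 5 7 -> bits=00101101000010
After insert 'bat': sets bits 5 7 -> bits=00101101000010
After insert 'owl': sets bits 0 3 10 -> bits=10111101001010

Answer: 10111101001010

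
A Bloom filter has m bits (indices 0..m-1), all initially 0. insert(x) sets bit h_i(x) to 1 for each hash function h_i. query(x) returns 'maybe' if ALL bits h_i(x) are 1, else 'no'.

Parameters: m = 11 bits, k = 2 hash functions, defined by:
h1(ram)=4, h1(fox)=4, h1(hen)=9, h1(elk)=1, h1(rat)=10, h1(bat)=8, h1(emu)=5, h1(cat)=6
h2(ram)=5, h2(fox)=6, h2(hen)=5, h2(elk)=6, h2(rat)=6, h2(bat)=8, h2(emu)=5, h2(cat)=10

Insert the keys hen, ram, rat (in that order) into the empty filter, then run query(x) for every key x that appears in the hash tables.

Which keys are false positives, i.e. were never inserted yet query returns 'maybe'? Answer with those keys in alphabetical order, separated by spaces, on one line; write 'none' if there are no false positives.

Start: bits=00000000000
After insert 'hen': sets bits 5 9 -> bits=00000100010
After insert 'ram': sets bits 4 5 -> bits=00001100010
After insert 'rat': sets bits 6 10 -> bits=00001110011
Not inserted: bat cat elk emu fox — query each against bits=00001110011:
query bat: checks bit8=0 (has a 0) -> no => not a false positive
query cat: checks bit6=1, bit10=1 (all 1) -> maybe => FALSE POSITIVE
query elk: checks bit1=0, bit6=1 (has a 0) -> no => not a false positive
query emu: checks bit5=1 (all 1) -> maybe => FALSE POSITIVE
query fox: checks bit4=1, bit6=1 (all 1) -> maybe => FALSE POSITIVE
False positives (alphabetical): cat emu fox

Answer: cat emu fox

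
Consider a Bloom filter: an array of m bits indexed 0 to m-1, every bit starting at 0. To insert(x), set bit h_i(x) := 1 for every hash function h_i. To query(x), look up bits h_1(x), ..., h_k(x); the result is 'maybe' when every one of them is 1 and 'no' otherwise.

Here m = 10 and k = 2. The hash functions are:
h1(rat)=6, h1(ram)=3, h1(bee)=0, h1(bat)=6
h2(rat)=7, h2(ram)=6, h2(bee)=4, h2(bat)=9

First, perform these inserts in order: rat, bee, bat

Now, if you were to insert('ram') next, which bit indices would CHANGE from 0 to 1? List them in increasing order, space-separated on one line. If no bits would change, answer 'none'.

Start: bits=0000000000
After insert 'rat': sets bits 6 7 -> bits=0000001100
After insert 'bee': sets bits 0 4 -> bits=1000101100
After insert 'bat': sets bits 6 9 -> bits=1000101101
insert 'ram' would touch bits 3 6; currently bit3=0, bit6=1
Bits that are 0 among those (would change 0->1): 3

Answer: 3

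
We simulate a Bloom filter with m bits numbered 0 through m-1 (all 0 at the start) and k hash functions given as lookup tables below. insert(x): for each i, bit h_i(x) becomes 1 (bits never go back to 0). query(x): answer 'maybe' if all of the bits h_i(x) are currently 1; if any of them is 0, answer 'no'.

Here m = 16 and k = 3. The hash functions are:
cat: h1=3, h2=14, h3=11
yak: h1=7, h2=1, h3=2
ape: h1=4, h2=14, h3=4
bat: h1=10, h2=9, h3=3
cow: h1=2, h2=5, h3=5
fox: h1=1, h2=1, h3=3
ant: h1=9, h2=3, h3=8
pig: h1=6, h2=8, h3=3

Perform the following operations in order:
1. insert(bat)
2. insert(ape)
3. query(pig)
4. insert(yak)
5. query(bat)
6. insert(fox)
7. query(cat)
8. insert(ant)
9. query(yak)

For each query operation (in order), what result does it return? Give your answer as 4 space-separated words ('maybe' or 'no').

Start: bits=0000000000000000
Op 1: insert bat -> sets bits 3 9 10 -> bits=0001000001100000
Op 2: insert ape -> sets bits 4 14 -> bits=0001100001100010
Op 3: query pig -> checks bit3=1, bit6=0, bit8=0 (has a 0) -> no
Op 4: insert yak -> sets bits 1 2 7 -> bits=0111100101100010
Op 5: query bat -> checks bit3=1, bit9=1, bit10=1 (all 1) -> maybe
Op 6: insert fox -> sets bits 1 3 -> bits=0111100101100010
Op 7: query cat -> checks bit3=1, bit11=0, bit14=1 (has a 0) -> no
Op 8: insert ant -> sets bits 3 8 9 -> bits=0111100111100010
Op 9: query yak -> checks bit1=1, bit2=1, bit7=1 (all 1) -> maybe
Query results in order: no maybe no maybe

Answer: no maybe no maybe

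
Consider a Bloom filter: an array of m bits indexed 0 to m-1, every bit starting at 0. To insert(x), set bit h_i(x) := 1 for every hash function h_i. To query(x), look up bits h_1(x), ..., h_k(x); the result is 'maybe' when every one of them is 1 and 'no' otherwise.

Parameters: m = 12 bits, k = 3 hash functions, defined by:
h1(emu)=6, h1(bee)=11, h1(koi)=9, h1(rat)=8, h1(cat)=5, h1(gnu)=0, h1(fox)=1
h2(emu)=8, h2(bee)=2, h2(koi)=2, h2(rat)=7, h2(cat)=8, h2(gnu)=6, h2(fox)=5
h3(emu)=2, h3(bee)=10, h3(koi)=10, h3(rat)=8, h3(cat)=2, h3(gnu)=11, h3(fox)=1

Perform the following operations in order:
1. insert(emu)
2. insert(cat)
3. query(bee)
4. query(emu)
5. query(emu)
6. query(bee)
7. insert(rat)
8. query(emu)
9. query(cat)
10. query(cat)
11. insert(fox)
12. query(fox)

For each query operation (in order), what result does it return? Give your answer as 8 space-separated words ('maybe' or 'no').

Start: bits=000000000000
Op 1: insert emu -> sets bits 2 6 8 -> bits=001000101000
Op 2: insert cat -> sets bits 2 5 8 -> bits=001001101000
Op 3: query bee -> checks bit2=1, bit10=0, bit11=0 (has a 0) -> no
Op 4: query emu -> checks bit2=1, bit6=1, bit8=1 (all 1) -> maybe
Op 5: query emu -> checks bit2=1, bit6=1, bit8=1 (all 1) -> maybe
Op 6: query bee -> checks bit2=1, bit10=0, bit11=0 (has a 0) -> no
Op 7: insert rat -> sets bits 7 8 -> bits=001001111000
Op 8: query emu -> checks bit2=1, bit6=1, bit8=1 (all 1) -> maybe
Op 9: query cat -> checks bit2=1, bit5=1, bit8=1 (all 1) -> maybe
Op 10: query cat -> checks bit2=1, bit5=1, bit8=1 (all 1) -> maybe
Op 11: insert fox -> sets bits 1 5 -> bits=011001111000
Op 12: query fox -> checks bit1=1, bit5=1 (all 1) -> maybe
Query results in order: no maybe maybe no maybe maybe maybe maybe

Answer: no maybe maybe no maybe maybe maybe maybe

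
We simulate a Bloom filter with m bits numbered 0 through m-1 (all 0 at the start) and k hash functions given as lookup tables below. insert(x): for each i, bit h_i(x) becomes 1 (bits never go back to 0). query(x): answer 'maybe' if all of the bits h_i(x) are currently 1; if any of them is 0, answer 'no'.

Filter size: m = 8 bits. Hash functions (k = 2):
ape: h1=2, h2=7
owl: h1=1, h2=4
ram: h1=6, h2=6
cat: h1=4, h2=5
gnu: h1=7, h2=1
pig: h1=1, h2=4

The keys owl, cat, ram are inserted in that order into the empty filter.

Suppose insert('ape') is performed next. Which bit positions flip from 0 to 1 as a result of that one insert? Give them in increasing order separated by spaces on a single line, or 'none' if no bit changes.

Answer: 2 7

Derivation:
Start: bits=00000000
After insert 'owl': sets bits 1 4 -> bits=01001000
After insert 'cat': sets bits 4 5 -> bits=01001100
After insert 'ram': sets bits 6 -> bits=01001110
insert 'ape' would touch bits 2 7; currently bit2=0, bit7=0
Bits that are 0 among those (would change 0->1): 2 7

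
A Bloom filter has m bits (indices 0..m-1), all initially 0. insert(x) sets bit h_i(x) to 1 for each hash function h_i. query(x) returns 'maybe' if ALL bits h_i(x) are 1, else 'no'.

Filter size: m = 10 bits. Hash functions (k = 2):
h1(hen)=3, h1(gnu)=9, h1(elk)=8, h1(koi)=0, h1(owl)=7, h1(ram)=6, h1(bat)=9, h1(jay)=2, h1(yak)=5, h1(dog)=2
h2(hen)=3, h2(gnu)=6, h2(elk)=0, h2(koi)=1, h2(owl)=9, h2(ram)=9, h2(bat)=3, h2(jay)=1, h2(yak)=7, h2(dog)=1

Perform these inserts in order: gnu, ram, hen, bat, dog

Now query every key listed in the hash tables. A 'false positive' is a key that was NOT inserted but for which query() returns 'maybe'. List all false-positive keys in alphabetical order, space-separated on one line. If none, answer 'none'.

Start: bits=0000000000
After insert 'gnu': sets bits 6 9 -> bits=0000001001
After insert 'ram': sets bits 6 9 -> bits=0000001001
After insert 'hen': sets bits 3 -> bits=0001001001
After insert 'bat': sets bits 3 9 -> bits=0001001001
After insert 'dog': sets bits 1 2 -> bits=0111001001
Not inserted: elk jay koi owl yak — query each against bits=0111001001:
query elk: checks bit0=0, bit8=0 (has a 0) -> no => not a false positive
query jay: checks bit1=1, bit2=1 (all 1) -> maybe => FALSE POSITIVE
query koi: checks bit0=0, bit1=1 (has a 0) -> no => not a false positive
query owl: checks bit7=0, bit9=1 (has a 0) -> no => not a false positive
query yak: checks bit5=0, bit7=0 (has a 0) -> no => not a false positive
False positives (alphabetical): jay

Answer: jay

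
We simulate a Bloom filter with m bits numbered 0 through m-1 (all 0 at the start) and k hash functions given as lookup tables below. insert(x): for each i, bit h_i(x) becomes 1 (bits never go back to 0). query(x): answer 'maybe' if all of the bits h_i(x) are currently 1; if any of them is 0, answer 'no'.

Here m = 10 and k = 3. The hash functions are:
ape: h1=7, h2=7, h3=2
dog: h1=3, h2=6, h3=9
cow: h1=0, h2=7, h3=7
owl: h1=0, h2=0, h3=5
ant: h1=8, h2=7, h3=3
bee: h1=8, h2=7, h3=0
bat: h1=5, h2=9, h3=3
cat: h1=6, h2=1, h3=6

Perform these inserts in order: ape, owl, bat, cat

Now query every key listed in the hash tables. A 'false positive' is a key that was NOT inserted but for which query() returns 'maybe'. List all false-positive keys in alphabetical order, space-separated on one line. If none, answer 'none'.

Answer: cow dog

Derivation:
Start: bits=0000000000
After insert 'ape': sets bits 2 7 -> bits=0010000100
After insert 'owl': sets bits 0 5 -> bits=1010010100
After insert 'bat': sets bits 3 5 9 -> bits=1011010101
After insert 'cat': sets bits 1 6 -> bits=1111011101
Not inserted: ant bee cow dog — query each against bits=1111011101:
query ant: checks bit3=1, bit7=1, bit8=0 (has a 0) -> no => not a false positive
query bee: checks bit0=1, bit7=1, bit8=0 (has a 0) -> no => not a false positive
query cow: checks bit0=1, bit7=1 (all 1) -> maybe => FALSE POSITIVE
query dog: checks bit3=1, bit6=1, bit9=1 (all 1) -> maybe => FALSE POSITIVE
False positives (alphabetical): cow dog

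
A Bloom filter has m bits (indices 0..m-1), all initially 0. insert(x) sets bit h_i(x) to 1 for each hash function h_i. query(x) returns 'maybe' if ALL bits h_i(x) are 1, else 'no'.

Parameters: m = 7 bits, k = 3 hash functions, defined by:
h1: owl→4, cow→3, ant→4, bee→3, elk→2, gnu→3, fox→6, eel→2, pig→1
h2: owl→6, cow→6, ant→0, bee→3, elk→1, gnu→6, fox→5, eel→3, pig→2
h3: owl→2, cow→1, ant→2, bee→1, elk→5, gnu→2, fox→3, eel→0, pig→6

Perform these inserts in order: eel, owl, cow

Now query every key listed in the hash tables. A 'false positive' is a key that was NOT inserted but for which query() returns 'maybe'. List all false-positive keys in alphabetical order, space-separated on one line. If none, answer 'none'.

Answer: ant bee gnu pig

Derivation:
Start: bits=0000000
After insert 'eel': sets bits 0 2 3 -> bits=1011000
After insert 'owl': sets bits 2 4 6 -> bits=1011101
After insert 'cow': sets bits 1 3 6 -> bits=1111101
Not inserted: ant bee elk fox gnu pig — query each against bits=1111101:
query ant: checks bit0=1, bit2=1, bit4=1 (all 1) -> maybe => FALSE POSITIVE
query bee: checks bit1=1, bit3=1 (all 1) -> maybe => FALSE POSITIVE
query elk: checks bit1=1, bit2=1, bit5=0 (has a 0) -> no => not a false positive
query fox: checks bit3=1, bit5=0, bit6=1 (has a 0) -> no => not a false positive
query gnu: checks bit2=1, bit3=1, bit6=1 (all 1) -> maybe => FALSE POSITIVE
query pig: checks bit1=1, bit2=1, bit6=1 (all 1) -> maybe => FALSE POSITIVE
False positives (alphabetical): ant bee gnu pig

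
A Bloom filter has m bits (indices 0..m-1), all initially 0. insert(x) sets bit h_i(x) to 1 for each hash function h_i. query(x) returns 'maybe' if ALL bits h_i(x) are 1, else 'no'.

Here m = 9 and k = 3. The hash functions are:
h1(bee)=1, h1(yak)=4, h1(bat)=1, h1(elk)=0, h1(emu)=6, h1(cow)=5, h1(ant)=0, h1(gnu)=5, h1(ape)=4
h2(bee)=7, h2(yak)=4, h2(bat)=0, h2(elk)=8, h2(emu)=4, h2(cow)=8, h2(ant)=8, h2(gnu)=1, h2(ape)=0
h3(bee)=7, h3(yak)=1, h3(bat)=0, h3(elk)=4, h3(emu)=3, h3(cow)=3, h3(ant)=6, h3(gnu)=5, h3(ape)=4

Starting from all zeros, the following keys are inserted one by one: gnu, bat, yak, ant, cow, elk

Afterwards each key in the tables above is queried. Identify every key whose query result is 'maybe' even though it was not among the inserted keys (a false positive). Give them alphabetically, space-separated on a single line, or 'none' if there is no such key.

Start: bits=000000000
After insert 'gnu': sets bits 1 5 -> bits=010001000
After insert 'bat': sets bits 0 1 -> bits=110001000
After insert 'yak': sets bits 1 4 -> bits=110011000
After insert 'ant': sets bits 0 6 8 -> bits=110011101
After insert 'cow': sets bits 3 5 8 -> bits=110111101
After insert 'elk': sets bits 0 4 8 -> bits=110111101
Not inserted: ape bee emu — query each against bits=110111101:
query ape: checks bit0=1, bit4=1 (all 1) -> maybe => FALSE POSITIVE
query bee: checks bit1=1, bit7=0 (has a 0) -> no => not a false positive
query emu: checks bit3=1, bit4=1, bit6=1 (all 1) -> maybe => FALSE POSITIVE
False positives (alphabetical): ape emu

Answer: ape emu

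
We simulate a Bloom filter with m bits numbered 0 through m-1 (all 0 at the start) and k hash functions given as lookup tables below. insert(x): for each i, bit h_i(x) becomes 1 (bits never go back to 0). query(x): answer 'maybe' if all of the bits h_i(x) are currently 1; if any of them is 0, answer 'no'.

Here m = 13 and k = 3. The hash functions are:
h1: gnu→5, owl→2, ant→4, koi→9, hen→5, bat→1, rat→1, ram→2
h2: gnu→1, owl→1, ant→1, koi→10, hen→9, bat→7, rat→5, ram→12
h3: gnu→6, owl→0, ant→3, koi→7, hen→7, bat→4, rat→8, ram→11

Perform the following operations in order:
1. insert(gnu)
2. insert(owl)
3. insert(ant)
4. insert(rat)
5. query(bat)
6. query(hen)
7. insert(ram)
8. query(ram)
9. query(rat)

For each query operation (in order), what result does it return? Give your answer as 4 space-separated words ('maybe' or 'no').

Answer: no no maybe maybe

Derivation:
Start: bits=0000000000000
Op 1: insert gnu -> sets bits 1 5 6 -> bits=0100011000000
Op 2: insert owl -> sets bits 0 1 2 -> bits=1110011000000
Op 3: insert ant -> sets bits 1 3 4 -> bits=1111111000000
Op 4: insert rat -> sets bits 1 5 8 -> bits=1111111010000
Op 5: query bat -> checks bit1=1, bit4=1, bit7=0 (has a 0) -> no
Op 6: query hen -> checks bit5=1, bit7=0, bit9=0 (has a 0) -> no
Op 7: insert ram -> sets bits 2 11 12 -> bits=1111111010011
Op 8: query ram -> checks bit2=1, bit11=1, bit12=1 (all 1) -> maybe
Op 9: query rat -> checks bit1=1, bit5=1, bit8=1 (all 1) -> maybe
Query results in order: no no maybe maybe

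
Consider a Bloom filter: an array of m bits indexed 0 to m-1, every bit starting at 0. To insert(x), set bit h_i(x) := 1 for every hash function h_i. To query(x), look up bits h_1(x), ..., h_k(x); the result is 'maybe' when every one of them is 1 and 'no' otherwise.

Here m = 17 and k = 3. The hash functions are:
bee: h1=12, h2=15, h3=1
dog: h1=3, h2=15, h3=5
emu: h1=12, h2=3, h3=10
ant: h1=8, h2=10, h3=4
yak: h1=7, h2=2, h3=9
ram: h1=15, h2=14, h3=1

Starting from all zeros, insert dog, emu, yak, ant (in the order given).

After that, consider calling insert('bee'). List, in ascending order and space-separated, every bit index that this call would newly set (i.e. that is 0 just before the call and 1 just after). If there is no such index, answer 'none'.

Answer: 1

Derivation:
Start: bits=00000000000000000
After insert 'dog': sets bits 3 5 15 -> bits=00010100000000010
After insert 'emu': sets bits 3 10 12 -> bits=00010100001010010
After insert 'yak': sets bits 2 7 9 -> bits=00110101011010010
After insert 'ant': sets bits 4 8 10 -> bits=00111101111010010
insert 'bee' would touch bits 1 12 15; currently bit1=0, bit12=1, bit15=1
Bits that are 0 among those (would change 0->1): 1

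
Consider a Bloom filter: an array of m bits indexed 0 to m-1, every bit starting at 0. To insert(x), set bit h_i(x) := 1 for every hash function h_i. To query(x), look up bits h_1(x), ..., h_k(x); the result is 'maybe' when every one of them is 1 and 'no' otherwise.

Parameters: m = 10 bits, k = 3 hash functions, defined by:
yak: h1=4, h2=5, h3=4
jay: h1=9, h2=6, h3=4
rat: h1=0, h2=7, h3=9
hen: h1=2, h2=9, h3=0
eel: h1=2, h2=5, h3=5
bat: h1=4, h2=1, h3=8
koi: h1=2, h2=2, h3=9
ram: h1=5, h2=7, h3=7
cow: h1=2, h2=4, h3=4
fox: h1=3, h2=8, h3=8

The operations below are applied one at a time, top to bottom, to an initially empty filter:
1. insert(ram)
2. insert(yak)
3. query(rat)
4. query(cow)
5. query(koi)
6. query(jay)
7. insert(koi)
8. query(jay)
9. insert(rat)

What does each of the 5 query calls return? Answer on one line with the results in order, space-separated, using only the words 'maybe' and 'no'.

Answer: no no no no no

Derivation:
Start: bits=0000000000
Op 1: insert ram -> sets bits 5 7 -> bits=0000010100
Op 2: insert yak -> sets bits 4 5 -> bits=0000110100
Op 3: query rat -> checks bit0=0, bit7=1, bit9=0 (has a 0) -> no
Op 4: query cow -> checks bit2=0, bit4=1 (has a 0) -> no
Op 5: query koi -> checks bit2=0, bit9=0 (has a 0) -> no
Op 6: query jay -> checks bit4=1, bit6=0, bit9=0 (has a 0) -> no
Op 7: insert koi -> sets bits 2 9 -> bits=0010110101
Op 8: query jay -> checks bit4=1, bit6=0, bit9=1 (has a 0) -> no
Op 9: insert rat -> sets bits 0 7 9 -> bits=1010110101
Query results in order: no no no no no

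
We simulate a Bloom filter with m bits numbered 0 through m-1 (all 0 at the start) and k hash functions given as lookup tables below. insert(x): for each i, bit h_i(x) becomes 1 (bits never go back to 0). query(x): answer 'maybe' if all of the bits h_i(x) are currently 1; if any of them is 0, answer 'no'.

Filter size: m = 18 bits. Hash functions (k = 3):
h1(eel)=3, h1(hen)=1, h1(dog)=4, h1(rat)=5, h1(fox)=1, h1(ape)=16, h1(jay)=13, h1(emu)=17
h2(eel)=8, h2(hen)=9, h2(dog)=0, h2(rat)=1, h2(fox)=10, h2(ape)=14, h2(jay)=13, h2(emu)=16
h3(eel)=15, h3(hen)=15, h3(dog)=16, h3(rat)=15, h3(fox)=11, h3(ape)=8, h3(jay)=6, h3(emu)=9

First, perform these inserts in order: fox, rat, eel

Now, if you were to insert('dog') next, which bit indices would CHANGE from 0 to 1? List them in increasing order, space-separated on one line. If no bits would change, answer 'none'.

Start: bits=000000000000000000
After insert 'fox': sets bits 1 10 11 -> bits=010000000011000000
After insert 'rat': sets bits 1 5 15 -> bits=010001000011000100
After insert 'eel': sets bits 3 8 15 -> bits=010101001011000100
insert 'dog' would touch bits 0 4 16; currently bit0=0, bit4=0, bit16=0
Bits that are 0 among those (would change 0->1): 0 4 16

Answer: 0 4 16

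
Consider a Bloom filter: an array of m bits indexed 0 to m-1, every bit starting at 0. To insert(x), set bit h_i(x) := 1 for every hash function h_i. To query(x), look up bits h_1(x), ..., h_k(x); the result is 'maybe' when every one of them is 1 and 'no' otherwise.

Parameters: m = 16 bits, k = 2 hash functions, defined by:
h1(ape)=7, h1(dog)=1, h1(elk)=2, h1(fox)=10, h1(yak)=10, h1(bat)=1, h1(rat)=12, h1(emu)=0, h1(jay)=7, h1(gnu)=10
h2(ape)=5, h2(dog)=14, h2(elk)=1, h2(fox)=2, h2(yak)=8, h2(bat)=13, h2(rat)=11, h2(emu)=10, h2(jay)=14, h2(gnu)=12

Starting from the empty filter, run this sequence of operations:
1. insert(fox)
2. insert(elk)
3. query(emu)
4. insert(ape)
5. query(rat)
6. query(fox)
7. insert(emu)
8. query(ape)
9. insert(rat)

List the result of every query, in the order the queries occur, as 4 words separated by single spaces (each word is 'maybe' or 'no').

Start: bits=0000000000000000
Op 1: insert fox -> sets bits 2 10 -> bits=0010000000100000
Op 2: insert elk -> sets bits 1 2 -> bits=0110000000100000
Op 3: query emu -> checks bit0=0, bit10=1 (has a 0) -> no
Op 4: insert ape -> sets bits 5 7 -> bits=0110010100100000
Op 5: query rat -> checks bit11=0, bit12=0 (has a 0) -> no
Op 6: query fox -> checks bit2=1, bit10=1 (all 1) -> maybe
Op 7: insert emu -> sets bits 0 10 -> bits=1110010100100000
Op 8: query ape -> checks bit5=1, bit7=1 (all 1) -> maybe
Op 9: insert rat -> sets bits 11 12 -> bits=1110010100111000
Query results in order: no no maybe maybe

Answer: no no maybe maybe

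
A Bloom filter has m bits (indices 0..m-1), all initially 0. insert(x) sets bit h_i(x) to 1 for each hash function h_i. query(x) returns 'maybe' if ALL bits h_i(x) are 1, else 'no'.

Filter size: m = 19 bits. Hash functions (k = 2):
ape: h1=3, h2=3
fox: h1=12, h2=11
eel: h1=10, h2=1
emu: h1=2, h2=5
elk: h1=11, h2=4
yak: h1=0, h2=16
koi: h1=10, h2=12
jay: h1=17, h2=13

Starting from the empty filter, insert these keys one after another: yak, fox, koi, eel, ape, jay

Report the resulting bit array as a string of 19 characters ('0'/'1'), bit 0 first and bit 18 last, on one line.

Answer: 1101000000111100110

Derivation:
Start: bits=0000000000000000000
After insert 'yak': sets bits 0 16 -> bits=1000000000000000100
After insert 'fox': sets bits 11 12 -> bits=1000000000011000100
After insert 'koi': sets bits 10 12 -> bits=1000000000111000100
After insert 'eel': sets bits 1 10 -> bits=1100000000111000100
After insert 'ape': sets bits 3 -> bits=1101000000111000100
After insert 'jay': sets bits 13 17 -> bits=1101000000111100110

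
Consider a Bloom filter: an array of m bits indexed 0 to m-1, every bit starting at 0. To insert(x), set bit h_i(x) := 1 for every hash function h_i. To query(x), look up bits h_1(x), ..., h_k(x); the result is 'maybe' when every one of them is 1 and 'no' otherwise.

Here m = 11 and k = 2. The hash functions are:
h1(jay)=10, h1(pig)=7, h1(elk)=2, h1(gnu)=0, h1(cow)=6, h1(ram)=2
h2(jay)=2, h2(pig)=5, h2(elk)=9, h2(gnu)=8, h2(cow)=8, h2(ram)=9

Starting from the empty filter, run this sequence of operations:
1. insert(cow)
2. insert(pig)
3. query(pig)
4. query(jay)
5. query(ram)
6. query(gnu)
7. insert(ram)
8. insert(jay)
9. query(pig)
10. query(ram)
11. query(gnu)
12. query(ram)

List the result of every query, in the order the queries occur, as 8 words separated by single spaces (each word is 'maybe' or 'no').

Answer: maybe no no no maybe maybe no maybe

Derivation:
Start: bits=00000000000
Op 1: insert cow -> sets bits 6 8 -> bits=00000010100
Op 2: insert pig -> sets bits 5 7 -> bits=00000111100
Op 3: query pig -> checks bit5=1, bit7=1 (all 1) -> maybe
Op 4: query jay -> checks bit2=0, bit10=0 (has a 0) -> no
Op 5: query ram -> checks bit2=0, bit9=0 (has a 0) -> no
Op 6: query gnu -> checks bit0=0, bit8=1 (has a 0) -> no
Op 7: insert ram -> sets bits 2 9 -> bits=00100111110
Op 8: insert jay -> sets bits 2 10 -> bits=00100111111
Op 9: query pig -> checks bit5=1, bit7=1 (all 1) -> maybe
Op 10: query ram -> checks bit2=1, bit9=1 (all 1) -> maybe
Op 11: query gnu -> checks bit0=0, bit8=1 (has a 0) -> no
Op 12: query ram -> checks bit2=1, bit9=1 (all 1) -> maybe
Query results in order: maybe no no no maybe maybe no maybe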